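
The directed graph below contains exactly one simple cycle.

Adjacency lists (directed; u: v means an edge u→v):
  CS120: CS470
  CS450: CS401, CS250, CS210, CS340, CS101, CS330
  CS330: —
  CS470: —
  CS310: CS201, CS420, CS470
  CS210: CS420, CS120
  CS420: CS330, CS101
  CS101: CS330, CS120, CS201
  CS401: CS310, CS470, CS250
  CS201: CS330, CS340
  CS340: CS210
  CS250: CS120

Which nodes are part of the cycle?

CS101, CS201, CS210, CS340, CS420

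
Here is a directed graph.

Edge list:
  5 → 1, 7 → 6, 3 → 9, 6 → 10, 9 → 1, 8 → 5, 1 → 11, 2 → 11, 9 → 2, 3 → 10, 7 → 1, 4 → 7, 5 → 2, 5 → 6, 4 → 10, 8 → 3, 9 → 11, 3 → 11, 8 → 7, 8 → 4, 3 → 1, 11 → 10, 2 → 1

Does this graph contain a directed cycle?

DFS with white/gray/black marking, starting from 1:
1 gray
  11 gray
    10 gray
    10 black
  11 black
1 black
2 gray
  2→1: 1 black — skip
  2→11: 11 black — skip
2 black
3 gray
  3→10: 10 black — skip
  3→1: 1 black — skip
  9 gray
    9→2: 2 black — skip
    9→1: 1 black — skip
    9→11: 11 black — skip
  9 black
  3→11: 11 black — skip
3 black
4 gray
  7 gray
    6 gray
      6→10: 10 black — skip
    6 black
    7→1: 1 black — skip
  7 black
  4→10: 10 black — skip
4 black
5 gray
  5→1: 1 black — skip
  5→2: 2 black — skip
  5→6: 6 black — skip
5 black
8 gray
  8→4: 4 black — skip
  8→3: 3 black — skip
  8→7: 7 black — skip
  8→5: 5 black — skip
8 black
Every edge goes to a white or black vertex — no back edge, so the graph is acyclic.

No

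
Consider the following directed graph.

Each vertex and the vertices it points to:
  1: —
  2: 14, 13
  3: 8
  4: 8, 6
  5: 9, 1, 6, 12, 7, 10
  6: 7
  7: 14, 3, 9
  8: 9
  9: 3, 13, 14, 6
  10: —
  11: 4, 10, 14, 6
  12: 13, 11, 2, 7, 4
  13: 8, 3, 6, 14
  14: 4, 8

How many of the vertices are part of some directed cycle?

8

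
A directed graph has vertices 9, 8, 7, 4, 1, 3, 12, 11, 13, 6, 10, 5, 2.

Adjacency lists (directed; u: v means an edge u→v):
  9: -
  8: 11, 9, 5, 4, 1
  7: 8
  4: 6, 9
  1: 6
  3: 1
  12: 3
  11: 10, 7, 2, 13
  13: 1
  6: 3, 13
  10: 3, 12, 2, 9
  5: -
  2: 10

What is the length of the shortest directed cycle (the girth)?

For each vertex v, BFS finds the shortest path from v back to v.
The shortest such closed walk is 10 → 2 → 10, length 2.

2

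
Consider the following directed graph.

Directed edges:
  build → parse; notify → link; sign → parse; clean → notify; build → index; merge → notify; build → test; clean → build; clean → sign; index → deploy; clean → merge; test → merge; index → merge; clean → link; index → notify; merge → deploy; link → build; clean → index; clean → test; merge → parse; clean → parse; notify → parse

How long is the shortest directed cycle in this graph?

For each vertex v, BFS finds the shortest path from v back to v.
The shortest such closed walk is build → index → notify → link → build, length 4.

4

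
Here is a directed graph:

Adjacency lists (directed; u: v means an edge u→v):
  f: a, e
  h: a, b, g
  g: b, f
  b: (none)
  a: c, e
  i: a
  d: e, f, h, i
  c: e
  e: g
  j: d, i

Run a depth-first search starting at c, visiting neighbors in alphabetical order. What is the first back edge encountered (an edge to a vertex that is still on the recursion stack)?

DFS from c (visiting neighbors in alphabetical order); mark gray on enter, black on exit:
c gray
  e gray
    g gray
      b gray
      b black
      f gray
        a gray
          a→c: c is gray → back edge
First back edge: a → c.

a→c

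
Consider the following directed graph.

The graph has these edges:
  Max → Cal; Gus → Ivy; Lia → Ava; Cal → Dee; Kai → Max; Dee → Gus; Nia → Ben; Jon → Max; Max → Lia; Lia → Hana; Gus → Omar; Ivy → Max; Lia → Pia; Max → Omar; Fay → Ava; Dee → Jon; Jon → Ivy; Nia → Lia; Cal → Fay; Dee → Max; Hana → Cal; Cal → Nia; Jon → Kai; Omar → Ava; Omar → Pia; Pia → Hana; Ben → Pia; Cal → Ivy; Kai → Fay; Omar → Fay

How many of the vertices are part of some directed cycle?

13

A vertex is on a directed cycle iff it belongs to a strongly connected component of size ≥ 2 (or has a self-loop).
The vertices on cycles are {Ben, Cal, Dee, Gus, Ivy, Jon, Kai, Lia, Max, Nia, Pia, Hana, Omar} — 13 in total.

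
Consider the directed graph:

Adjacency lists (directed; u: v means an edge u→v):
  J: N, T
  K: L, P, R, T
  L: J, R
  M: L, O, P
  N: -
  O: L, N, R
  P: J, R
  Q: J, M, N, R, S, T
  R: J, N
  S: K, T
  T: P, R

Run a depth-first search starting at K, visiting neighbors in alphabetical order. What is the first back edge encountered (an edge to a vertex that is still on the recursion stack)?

DFS from K (visiting neighbors in alphabetical order); mark gray on enter, black on exit:
K gray
  L gray
    J gray
      N gray
      N black
      T gray
        P gray
          P→J: J is gray → back edge
First back edge: P → J.

P->J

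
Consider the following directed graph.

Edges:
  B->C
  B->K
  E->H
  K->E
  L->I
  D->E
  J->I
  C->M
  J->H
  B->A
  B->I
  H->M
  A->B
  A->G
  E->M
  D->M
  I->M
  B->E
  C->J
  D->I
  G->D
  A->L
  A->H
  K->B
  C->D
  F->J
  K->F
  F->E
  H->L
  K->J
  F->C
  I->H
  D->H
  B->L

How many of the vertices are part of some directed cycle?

6

A vertex is on a directed cycle iff it belongs to a strongly connected component of size ≥ 2 (or has a self-loop).
The vertices on cycles are {A, B, H, I, K, L} — 6 in total.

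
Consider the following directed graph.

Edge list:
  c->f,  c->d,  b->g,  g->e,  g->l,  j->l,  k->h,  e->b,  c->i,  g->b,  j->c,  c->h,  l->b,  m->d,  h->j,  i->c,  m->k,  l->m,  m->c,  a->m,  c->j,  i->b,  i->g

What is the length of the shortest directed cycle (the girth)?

For each vertex v, BFS finds the shortest path from v back to v.
The shortest such closed walk is c → j → c, length 2.

2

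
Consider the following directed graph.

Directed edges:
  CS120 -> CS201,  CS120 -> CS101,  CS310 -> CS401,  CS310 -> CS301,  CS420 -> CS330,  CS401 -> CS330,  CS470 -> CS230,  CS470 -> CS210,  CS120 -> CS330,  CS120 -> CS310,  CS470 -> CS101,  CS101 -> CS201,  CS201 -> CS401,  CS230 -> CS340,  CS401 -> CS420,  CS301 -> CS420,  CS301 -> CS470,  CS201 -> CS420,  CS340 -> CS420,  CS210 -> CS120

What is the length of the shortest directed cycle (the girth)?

5

For each vertex v, BFS finds the shortest path from v back to v.
The shortest such closed walk is CS310 → CS301 → CS470 → CS210 → CS120 → CS310, length 5.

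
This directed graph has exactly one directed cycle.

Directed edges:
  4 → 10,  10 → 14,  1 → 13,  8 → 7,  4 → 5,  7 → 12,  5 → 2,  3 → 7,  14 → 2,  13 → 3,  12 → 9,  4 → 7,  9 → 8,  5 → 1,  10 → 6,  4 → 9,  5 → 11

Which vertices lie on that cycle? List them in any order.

DFS with gray/black marking from 9:
9 gray
  8 gray
    7 gray
      12 gray
        12→9: 9 is gray → back edge
Back edge closes the cycle 9 → 8 → 7 → 12 → 9; its vertices are {7, 8, 9, 12}.

7, 8, 9, 12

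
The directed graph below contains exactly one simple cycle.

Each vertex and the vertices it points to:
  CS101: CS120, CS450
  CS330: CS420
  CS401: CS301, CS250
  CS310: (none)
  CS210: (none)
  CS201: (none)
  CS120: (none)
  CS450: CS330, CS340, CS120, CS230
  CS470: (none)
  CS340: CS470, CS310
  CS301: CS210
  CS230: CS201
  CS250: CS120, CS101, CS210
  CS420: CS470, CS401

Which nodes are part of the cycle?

DFS with gray/black marking from CS450:
CS450 gray
  CS330 gray
    CS420 gray
      CS470 gray
      CS470 black
      CS401 gray
        CS301 gray
          CS210 gray
          CS210 black
        CS301 black
        CS250 gray
          CS120 gray
          CS120 black
          CS101 gray
            CS101→CS120: CS120 black — skip
            CS101→CS450: CS450 is gray → back edge
Back edge closes the cycle CS450 → CS330 → CS420 → CS401 → CS250 → CS101 → CS450; its vertices are {CS101, CS250, CS330, CS401, CS420, CS450}.

CS101, CS250, CS330, CS401, CS420, CS450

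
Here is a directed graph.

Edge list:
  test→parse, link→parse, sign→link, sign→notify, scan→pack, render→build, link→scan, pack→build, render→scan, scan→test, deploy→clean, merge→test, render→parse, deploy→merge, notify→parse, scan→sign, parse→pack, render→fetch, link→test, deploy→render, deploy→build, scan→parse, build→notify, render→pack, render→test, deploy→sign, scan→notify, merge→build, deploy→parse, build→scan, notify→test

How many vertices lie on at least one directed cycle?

A vertex is on a directed cycle iff it belongs to a strongly connected component of size ≥ 2 (or has a self-loop).
The vertices on cycles are {link, pack, scan, sign, test, build, parse, notify} — 8 in total.

8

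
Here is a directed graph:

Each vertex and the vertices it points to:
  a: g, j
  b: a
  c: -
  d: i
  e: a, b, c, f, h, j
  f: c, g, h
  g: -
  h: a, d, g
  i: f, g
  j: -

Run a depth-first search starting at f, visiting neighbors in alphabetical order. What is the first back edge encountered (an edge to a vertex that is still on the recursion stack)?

i->f

DFS from f (visiting neighbors in alphabetical order); mark gray on enter, black on exit:
f gray
  c gray
  c black
  g gray
  g black
  h gray
    a gray
      a→g: g black — skip
      j gray
      j black
    a black
    d gray
      i gray
        i→f: f is gray → back edge
First back edge: i → f.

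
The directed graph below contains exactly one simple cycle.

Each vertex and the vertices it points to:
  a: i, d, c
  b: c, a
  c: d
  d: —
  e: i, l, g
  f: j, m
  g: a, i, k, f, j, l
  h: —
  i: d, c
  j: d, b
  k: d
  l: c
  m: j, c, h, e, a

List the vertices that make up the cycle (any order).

e, f, g, m

DFS with gray/black marking from m:
m gray
  j gray
    d gray
    d black
    b gray
      c gray
        c→d: d black — skip
      c black
      a gray
        i gray
          i→d: d black — skip
          i→c: c black — skip
        i black
        a→d: d black — skip
        a→c: c black — skip
      a black
    b black
  j black
  m→c: c black — skip
  h gray
  h black
  e gray
    e→i: i black — skip
    l gray
      l→c: c black — skip
    l black
    g gray
      g→a: a black — skip
      g→i: i black — skip
      k gray
        k→d: d black — skip
      k black
      f gray
        f→j: j black — skip
        f→m: m is gray → back edge
Back edge closes the cycle m → e → g → f → m; its vertices are {e, f, g, m}.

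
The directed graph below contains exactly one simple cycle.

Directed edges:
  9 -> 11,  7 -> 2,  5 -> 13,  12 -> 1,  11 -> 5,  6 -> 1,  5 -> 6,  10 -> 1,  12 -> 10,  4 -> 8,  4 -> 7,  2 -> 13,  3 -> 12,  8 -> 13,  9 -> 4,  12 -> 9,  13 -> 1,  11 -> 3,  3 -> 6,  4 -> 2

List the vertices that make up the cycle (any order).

3, 9, 11, 12

DFS with gray/black marking from 9:
9 gray
  11 gray
    3 gray
      12 gray
        10 gray
          1 gray
          1 black
        10 black
        12→9: 9 is gray → back edge
Back edge closes the cycle 9 → 11 → 3 → 12 → 9; its vertices are {3, 9, 11, 12}.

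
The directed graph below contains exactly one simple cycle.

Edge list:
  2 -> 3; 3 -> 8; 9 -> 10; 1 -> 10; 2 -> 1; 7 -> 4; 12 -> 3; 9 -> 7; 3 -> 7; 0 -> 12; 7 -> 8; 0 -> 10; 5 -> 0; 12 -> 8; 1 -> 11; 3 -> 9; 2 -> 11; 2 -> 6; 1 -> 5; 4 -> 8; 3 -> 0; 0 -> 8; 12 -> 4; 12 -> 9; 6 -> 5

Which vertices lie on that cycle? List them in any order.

0, 3, 12

DFS with gray/black marking from 3:
3 gray
  0 gray
    10 gray
    10 black
    8 gray
    8 black
    12 gray
      9 gray
        9→10: 10 black — skip
        7 gray
          4 gray
            4→8: 8 black — skip
          4 black
          7→8: 8 black — skip
        7 black
      9 black
      12→4: 4 black — skip
      12→8: 8 black — skip
      12→3: 3 is gray → back edge
Back edge closes the cycle 3 → 0 → 12 → 3; its vertices are {0, 3, 12}.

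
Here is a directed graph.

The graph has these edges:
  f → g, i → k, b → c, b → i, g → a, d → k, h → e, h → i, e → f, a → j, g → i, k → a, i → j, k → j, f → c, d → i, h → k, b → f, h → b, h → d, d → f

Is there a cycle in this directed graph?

No

DFS with white/gray/black marking, starting from d:
d gray
  f gray
    c gray
    c black
    g gray
      i gray
        j gray
        j black
        k gray
          k→j: j black — skip
          a gray
            a→j: j black — skip
          a black
        k black
      i black
      g→a: a black — skip
    g black
  f black
  d→k: k black — skip
  d→i: i black — skip
d black
b gray
  b→c: c black — skip
  b→i: i black — skip
  b→f: f black — skip
b black
e gray
  e→f: f black — skip
e black
h gray
  h→e: e black — skip
  h→d: d black — skip
  h→i: i black — skip
  h→b: b black — skip
  h→k: k black — skip
h black
Every edge goes to a white or black vertex — no back edge, so the graph is acyclic.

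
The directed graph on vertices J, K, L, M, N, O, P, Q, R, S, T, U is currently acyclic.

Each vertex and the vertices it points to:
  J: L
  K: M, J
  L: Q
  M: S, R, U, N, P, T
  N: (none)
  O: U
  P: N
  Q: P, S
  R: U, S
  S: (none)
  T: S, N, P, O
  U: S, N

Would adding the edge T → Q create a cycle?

No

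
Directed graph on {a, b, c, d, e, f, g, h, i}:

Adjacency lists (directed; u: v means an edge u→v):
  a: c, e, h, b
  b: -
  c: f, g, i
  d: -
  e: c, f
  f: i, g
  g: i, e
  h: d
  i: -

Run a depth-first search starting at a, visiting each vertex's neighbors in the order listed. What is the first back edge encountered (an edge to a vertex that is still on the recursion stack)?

e->c

DFS from a (visiting each vertex's neighbors in the order listed); mark gray on enter, black on exit:
a gray
  c gray
    f gray
      i gray
      i black
      g gray
        g→i: i black — skip
        e gray
          e→c: c is gray → back edge
First back edge: e → c.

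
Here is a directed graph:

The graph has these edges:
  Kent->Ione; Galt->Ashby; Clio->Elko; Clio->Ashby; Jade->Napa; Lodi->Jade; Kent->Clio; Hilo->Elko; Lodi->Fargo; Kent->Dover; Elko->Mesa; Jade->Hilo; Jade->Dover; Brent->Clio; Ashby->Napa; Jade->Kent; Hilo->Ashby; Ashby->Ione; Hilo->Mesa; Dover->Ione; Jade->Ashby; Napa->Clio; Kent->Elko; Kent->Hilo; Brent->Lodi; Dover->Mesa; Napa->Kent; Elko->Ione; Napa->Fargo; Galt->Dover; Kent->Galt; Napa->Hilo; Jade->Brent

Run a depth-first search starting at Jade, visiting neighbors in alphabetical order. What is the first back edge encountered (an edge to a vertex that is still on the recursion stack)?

Clio->Ashby

DFS from Jade (visiting neighbors in alphabetical order); mark gray on enter, black on exit:
Jade gray
  Ashby gray
    Ione gray
    Ione black
    Napa gray
      Clio gray
        Clio→Ashby: Ashby is gray → back edge
First back edge: Clio → Ashby.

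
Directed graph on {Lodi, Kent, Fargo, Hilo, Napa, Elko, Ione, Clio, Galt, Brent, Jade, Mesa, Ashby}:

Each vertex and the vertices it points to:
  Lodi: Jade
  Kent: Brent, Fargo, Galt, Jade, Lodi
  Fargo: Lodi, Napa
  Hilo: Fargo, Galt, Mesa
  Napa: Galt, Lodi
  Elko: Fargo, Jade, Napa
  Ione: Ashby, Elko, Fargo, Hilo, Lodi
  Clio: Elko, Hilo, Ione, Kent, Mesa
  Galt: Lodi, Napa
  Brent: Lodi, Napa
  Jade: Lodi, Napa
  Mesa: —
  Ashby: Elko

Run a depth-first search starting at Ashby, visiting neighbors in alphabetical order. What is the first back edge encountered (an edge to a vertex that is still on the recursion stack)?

Jade→Lodi

DFS from Ashby (visiting neighbors in alphabetical order); mark gray on enter, black on exit:
Ashby gray
  Elko gray
    Fargo gray
      Lodi gray
        Jade gray
          Jade→Lodi: Lodi is gray → back edge
First back edge: Jade → Lodi.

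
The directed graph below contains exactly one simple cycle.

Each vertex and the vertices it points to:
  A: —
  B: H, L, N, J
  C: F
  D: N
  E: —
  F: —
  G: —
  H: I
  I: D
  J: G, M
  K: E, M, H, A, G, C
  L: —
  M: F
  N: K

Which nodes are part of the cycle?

D, H, I, K, N

DFS with gray/black marking from N:
N gray
  K gray
    E gray
    E black
    M gray
      F gray
      F black
    M black
    H gray
      I gray
        D gray
          D→N: N is gray → back edge
Back edge closes the cycle N → K → H → I → D → N; its vertices are {D, H, I, K, N}.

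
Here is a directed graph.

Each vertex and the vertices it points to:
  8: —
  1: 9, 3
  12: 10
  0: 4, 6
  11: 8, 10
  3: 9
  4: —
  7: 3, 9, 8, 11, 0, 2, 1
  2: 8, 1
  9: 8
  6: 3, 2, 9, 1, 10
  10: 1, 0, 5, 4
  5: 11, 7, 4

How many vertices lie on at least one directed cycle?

A vertex is on a directed cycle iff it belongs to a strongly connected component of size ≥ 2 (or has a self-loop).
The vertices on cycles are {0, 5, 6, 7, 10, 11} — 6 in total.

6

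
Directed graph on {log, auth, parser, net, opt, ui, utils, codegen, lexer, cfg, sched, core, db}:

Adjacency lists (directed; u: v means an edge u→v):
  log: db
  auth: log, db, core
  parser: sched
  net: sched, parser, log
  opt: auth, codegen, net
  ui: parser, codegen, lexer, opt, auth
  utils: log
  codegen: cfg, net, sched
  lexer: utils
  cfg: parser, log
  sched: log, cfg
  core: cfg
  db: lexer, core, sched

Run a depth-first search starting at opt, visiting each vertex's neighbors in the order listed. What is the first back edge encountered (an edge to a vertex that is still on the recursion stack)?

utils->log

DFS from opt (visiting each vertex's neighbors in the order listed); mark gray on enter, black on exit:
opt gray
  auth gray
    log gray
      db gray
        lexer gray
          utils gray
            utils→log: log is gray → back edge
First back edge: utils → log.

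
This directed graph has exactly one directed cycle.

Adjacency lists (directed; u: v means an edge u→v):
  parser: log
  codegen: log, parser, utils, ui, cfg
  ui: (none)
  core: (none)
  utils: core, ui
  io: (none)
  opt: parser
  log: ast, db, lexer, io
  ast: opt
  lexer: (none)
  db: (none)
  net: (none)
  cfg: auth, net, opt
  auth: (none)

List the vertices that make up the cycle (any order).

ast, log, opt, parser

DFS with gray/black marking from parser:
parser gray
  log gray
    ast gray
      opt gray
        opt→parser: parser is gray → back edge
Back edge closes the cycle parser → log → ast → opt → parser; its vertices are {ast, log, opt, parser}.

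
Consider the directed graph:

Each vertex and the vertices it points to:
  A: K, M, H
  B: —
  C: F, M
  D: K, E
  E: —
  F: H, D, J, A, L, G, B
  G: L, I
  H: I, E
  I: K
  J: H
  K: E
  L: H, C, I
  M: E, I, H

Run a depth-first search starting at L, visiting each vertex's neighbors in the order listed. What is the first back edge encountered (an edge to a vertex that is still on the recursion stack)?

DFS from L (visiting each vertex's neighbors in the order listed); mark gray on enter, black on exit:
L gray
  H gray
    I gray
      K gray
        E gray
        E black
      K black
    I black
    H→E: E black — skip
  H black
  C gray
    F gray
      F→H: H black — skip
      D gray
        D→K: K black — skip
        D→E: E black — skip
      D black
      J gray
        J→H: H black — skip
      J black
      A gray
        A→K: K black — skip
        M gray
          M→E: E black — skip
          M→I: I black — skip
          M→H: H black — skip
        M black
        A→H: H black — skip
      A black
      F→L: L is gray → back edge
First back edge: F → L.

F→L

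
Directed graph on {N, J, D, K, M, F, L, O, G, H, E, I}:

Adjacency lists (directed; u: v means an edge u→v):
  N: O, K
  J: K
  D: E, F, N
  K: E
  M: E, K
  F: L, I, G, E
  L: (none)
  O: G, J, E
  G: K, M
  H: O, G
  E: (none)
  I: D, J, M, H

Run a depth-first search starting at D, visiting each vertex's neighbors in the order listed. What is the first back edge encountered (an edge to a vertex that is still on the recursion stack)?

I→D

DFS from D (visiting each vertex's neighbors in the order listed); mark gray on enter, black on exit:
D gray
  E gray
  E black
  F gray
    L gray
    L black
    I gray
      I→D: D is gray → back edge
First back edge: I → D.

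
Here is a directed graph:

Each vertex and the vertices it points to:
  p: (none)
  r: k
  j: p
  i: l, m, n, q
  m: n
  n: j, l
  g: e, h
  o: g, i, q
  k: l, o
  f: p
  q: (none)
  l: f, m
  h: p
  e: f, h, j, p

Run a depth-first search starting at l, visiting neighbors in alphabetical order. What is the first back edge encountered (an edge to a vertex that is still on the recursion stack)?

DFS from l (visiting neighbors in alphabetical order); mark gray on enter, black on exit:
l gray
  f gray
    p gray
    p black
  f black
  m gray
    n gray
      j gray
        j→p: p black — skip
      j black
      n→l: l is gray → back edge
First back edge: n → l.

n->l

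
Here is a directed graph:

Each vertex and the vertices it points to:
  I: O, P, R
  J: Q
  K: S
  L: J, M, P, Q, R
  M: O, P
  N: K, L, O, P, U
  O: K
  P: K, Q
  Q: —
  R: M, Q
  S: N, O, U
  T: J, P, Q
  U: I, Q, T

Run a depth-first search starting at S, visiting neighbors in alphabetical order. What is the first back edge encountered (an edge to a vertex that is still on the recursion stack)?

K->S

DFS from S (visiting neighbors in alphabetical order); mark gray on enter, black on exit:
S gray
  N gray
    K gray
      K→S: S is gray → back edge
First back edge: K → S.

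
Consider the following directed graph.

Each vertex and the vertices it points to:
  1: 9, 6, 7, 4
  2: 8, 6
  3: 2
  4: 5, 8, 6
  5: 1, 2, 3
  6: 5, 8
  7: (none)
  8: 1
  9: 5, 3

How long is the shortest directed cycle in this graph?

3

For each vertex v, BFS finds the shortest path from v back to v.
The shortest such closed walk is 1 → 6 → 8 → 1, length 3.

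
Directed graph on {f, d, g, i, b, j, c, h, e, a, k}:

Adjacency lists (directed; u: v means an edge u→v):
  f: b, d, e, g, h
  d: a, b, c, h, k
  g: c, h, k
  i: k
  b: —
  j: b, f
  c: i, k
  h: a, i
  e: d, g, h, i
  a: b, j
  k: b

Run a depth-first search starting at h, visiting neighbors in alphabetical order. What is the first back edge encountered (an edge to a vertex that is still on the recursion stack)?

d->a

DFS from h (visiting neighbors in alphabetical order); mark gray on enter, black on exit:
h gray
  a gray
    b gray
    b black
    j gray
      j→b: b black — skip
      f gray
        f→b: b black — skip
        d gray
          d→a: a is gray → back edge
First back edge: d → a.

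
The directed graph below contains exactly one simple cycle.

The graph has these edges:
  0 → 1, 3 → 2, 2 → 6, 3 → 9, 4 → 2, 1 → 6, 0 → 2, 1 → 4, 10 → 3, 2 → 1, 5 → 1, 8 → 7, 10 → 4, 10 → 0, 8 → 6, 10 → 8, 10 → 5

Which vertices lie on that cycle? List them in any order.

DFS with gray/black marking from 4:
4 gray
  2 gray
    6 gray
    6 black
    1 gray
      1→6: 6 black — skip
      1→4: 4 is gray → back edge
Back edge closes the cycle 4 → 2 → 1 → 4; its vertices are {1, 2, 4}.

1, 2, 4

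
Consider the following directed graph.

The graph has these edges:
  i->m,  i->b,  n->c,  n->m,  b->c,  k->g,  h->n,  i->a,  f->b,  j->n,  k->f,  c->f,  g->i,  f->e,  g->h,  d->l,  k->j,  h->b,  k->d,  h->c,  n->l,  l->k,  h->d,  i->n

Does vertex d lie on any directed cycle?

Yes

d is on a cycle iff d can reach itself via ≥1 edge.
d → l → k → d — yes.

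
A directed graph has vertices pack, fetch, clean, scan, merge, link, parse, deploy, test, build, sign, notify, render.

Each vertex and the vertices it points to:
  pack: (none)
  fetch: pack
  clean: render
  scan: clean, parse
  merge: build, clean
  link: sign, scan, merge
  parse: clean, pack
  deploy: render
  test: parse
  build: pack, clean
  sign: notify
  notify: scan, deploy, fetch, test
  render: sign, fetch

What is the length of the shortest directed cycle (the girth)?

4

For each vertex v, BFS finds the shortest path from v back to v.
The shortest such closed walk is sign → notify → deploy → render → sign, length 4.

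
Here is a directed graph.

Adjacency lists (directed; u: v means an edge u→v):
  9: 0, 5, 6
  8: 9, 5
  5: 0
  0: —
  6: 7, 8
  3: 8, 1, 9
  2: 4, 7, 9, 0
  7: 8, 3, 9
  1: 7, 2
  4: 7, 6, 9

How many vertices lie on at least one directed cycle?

8

A vertex is on a directed cycle iff it belongs to a strongly connected component of size ≥ 2 (or has a self-loop).
The vertices on cycles are {1, 2, 3, 4, 6, 7, 8, 9} — 8 in total.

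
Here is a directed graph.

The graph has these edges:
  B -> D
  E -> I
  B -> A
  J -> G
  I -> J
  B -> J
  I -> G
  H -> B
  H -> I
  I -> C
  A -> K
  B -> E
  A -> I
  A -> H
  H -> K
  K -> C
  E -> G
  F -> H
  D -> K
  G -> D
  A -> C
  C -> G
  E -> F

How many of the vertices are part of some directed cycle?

A vertex is on a directed cycle iff it belongs to a strongly connected component of size ≥ 2 (or has a self-loop).
The vertices on cycles are {A, B, C, D, E, F, G, H, K} — 9 in total.

9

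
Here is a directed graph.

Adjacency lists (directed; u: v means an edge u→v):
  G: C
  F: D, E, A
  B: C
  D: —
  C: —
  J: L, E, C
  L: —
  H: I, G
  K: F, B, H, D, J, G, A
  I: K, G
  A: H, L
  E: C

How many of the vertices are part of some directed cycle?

5

A vertex is on a directed cycle iff it belongs to a strongly connected component of size ≥ 2 (or has a self-loop).
The vertices on cycles are {A, F, H, I, K} — 5 in total.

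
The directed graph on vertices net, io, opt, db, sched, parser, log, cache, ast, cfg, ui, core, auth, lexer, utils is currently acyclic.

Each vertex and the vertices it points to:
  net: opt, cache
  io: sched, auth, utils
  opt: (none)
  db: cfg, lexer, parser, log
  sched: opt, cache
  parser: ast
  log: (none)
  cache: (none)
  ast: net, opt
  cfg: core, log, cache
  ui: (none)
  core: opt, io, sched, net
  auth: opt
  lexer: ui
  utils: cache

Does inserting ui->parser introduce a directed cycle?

Adding ui→parser creates a cycle iff parser can already reach ui.
Explore from parser: no path reaches ui. The graph stays acyclic.

No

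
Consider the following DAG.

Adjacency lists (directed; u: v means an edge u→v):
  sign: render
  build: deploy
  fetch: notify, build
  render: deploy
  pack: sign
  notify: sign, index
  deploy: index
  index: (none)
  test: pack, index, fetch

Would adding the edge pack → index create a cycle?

No

Adding pack→index creates a cycle iff index can already reach pack.
Explore from index: no path reaches pack. The graph stays acyclic.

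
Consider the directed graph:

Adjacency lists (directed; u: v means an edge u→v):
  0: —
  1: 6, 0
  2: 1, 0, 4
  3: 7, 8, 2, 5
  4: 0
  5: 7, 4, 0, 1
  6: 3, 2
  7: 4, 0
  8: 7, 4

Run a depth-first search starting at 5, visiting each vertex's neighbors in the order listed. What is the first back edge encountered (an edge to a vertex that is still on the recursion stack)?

2→1

DFS from 5 (visiting each vertex's neighbors in the order listed); mark gray on enter, black on exit:
5 gray
  7 gray
    4 gray
      0 gray
      0 black
    4 black
    7→0: 0 black — skip
  7 black
  5→4: 4 black — skip
  5→0: 0 black — skip
  1 gray
    6 gray
      3 gray
        3→7: 7 black — skip
        8 gray
          8→7: 7 black — skip
          8→4: 4 black — skip
        8 black
        2 gray
          2→1: 1 is gray → back edge
First back edge: 2 → 1.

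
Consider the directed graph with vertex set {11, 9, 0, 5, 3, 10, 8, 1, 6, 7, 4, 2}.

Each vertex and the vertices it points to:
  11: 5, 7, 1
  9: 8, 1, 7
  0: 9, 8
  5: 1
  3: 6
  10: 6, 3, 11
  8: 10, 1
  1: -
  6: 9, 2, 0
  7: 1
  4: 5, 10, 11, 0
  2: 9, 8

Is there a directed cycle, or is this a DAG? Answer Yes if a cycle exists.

Yes

DFS with white/gray/black marking, starting from 7:
7 gray
  1 gray
  1 black
7 black
11 gray
  5 gray
    5→1: 1 black — skip
  5 black
  11→7: 7 black — skip
  11→1: 1 black — skip
11 black
9 gray
  8 gray
    10 gray
      6 gray
        6→9: 9 is gray → back edge
Back edge found, so a cycle exists: 9 → 8 → 10 → 6 → 9.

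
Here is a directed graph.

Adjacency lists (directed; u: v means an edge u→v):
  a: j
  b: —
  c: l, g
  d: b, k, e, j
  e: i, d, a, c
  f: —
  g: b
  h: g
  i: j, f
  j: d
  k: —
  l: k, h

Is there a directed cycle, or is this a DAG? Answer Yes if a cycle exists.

DFS with white/gray/black marking, starting from a:
a gray
  j gray
    d gray
      b gray
      b black
      k gray
      k black
      e gray
        i gray
          i→j: j is gray → back edge
Back edge found, so a cycle exists: j → d → e → i → j.

Yes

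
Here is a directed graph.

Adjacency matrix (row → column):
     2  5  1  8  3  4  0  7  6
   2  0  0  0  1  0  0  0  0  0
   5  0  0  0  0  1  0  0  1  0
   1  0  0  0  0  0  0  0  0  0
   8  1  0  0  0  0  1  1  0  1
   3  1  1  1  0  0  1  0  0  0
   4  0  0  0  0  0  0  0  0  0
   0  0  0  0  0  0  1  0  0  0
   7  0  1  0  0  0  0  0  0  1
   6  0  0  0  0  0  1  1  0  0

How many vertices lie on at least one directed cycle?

5

A vertex is on a directed cycle iff it belongs to a strongly connected component of size ≥ 2 (or has a self-loop).
The vertices on cycles are {2, 3, 5, 7, 8} — 5 in total.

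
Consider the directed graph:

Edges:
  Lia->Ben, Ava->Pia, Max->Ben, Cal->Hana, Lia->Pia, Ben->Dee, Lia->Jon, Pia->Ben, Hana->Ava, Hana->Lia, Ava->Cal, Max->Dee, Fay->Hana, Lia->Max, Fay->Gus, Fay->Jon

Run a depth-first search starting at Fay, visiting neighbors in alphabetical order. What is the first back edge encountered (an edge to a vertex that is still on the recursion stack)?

DFS from Fay (visiting neighbors in alphabetical order); mark gray on enter, black on exit:
Fay gray
  Gus gray
  Gus black
  Hana gray
    Ava gray
      Cal gray
        Cal→Hana: Hana is gray → back edge
First back edge: Cal → Hana.

Cal→Hana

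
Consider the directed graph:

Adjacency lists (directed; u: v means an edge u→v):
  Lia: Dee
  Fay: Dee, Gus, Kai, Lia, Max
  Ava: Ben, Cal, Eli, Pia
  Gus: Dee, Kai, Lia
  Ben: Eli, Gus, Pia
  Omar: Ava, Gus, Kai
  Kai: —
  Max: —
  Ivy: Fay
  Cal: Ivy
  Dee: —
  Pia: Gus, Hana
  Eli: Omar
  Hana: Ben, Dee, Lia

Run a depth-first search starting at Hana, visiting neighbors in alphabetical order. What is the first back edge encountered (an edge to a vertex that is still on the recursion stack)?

Ava→Ben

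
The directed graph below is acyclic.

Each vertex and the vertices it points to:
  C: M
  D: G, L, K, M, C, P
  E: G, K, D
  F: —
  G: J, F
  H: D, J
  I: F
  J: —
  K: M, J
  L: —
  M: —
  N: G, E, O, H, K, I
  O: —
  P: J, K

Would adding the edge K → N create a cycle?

Adding K→N creates a cycle iff N can already reach K.
Path from N: N → K.
So N → … → K → N is a cycle.

Yes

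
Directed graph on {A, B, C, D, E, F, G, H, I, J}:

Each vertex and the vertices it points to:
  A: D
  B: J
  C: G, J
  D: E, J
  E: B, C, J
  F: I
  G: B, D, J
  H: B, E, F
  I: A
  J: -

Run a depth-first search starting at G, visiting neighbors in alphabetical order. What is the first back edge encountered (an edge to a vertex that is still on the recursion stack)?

C→G

DFS from G (visiting neighbors in alphabetical order); mark gray on enter, black on exit:
G gray
  B gray
    J gray
    J black
  B black
  D gray
    E gray
      E→B: B black — skip
      C gray
        C→G: G is gray → back edge
First back edge: C → G.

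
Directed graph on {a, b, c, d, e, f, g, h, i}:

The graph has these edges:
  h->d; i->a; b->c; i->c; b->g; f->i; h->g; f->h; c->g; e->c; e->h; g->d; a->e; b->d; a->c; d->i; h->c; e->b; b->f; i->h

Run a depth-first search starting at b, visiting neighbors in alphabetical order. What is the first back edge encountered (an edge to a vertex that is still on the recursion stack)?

DFS from b (visiting neighbors in alphabetical order); mark gray on enter, black on exit:
b gray
  c gray
    g gray
      d gray
        i gray
          a gray
            a→c: c is gray → back edge
First back edge: a → c.

a->c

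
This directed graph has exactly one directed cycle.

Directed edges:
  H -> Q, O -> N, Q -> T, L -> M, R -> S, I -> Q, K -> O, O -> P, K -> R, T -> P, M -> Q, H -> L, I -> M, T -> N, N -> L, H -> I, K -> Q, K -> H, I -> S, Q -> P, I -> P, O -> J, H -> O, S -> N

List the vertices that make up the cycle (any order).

L, M, N, Q, T

DFS with gray/black marking from L:
L gray
  M gray
    Q gray
      T gray
        N gray
          N→L: L is gray → back edge
Back edge closes the cycle L → M → Q → T → N → L; its vertices are {L, M, N, Q, T}.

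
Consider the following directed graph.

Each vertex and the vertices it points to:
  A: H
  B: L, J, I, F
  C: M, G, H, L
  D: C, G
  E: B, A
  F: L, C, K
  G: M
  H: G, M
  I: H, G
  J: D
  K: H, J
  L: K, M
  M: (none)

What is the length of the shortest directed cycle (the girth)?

For each vertex v, BFS finds the shortest path from v back to v.
The shortest such closed walk is J → D → C → L → K → J, length 5.

5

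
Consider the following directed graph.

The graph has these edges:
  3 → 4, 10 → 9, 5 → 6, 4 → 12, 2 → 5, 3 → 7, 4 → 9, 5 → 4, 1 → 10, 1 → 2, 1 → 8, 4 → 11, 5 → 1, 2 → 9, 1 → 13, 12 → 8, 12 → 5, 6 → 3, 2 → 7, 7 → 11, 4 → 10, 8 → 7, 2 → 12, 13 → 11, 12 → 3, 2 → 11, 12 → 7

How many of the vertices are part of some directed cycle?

7

A vertex is on a directed cycle iff it belongs to a strongly connected component of size ≥ 2 (or has a self-loop).
The vertices on cycles are {1, 2, 3, 4, 5, 6, 12} — 7 in total.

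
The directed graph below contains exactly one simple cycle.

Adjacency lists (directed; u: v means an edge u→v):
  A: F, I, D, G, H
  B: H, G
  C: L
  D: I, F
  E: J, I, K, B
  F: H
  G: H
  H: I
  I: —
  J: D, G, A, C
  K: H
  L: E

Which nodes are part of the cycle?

DFS with gray/black marking from E:
E gray
  J gray
    D gray
      I gray
      I black
      F gray
        H gray
          H→I: I black — skip
        H black
      F black
    D black
    G gray
      G→H: H black — skip
    G black
    A gray
      A→F: F black — skip
      A→I: I black — skip
      A→D: D black — skip
      A→G: G black — skip
      A→H: H black — skip
    A black
    C gray
      L gray
        L→E: E is gray → back edge
Back edge closes the cycle E → J → C → L → E; its vertices are {C, E, J, L}.

C, E, J, L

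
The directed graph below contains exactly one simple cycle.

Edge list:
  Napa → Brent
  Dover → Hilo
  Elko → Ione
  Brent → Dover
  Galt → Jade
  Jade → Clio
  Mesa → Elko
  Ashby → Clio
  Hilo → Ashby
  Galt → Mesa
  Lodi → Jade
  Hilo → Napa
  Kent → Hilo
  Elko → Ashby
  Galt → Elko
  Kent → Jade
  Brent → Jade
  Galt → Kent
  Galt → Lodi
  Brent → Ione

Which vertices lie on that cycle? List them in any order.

Hilo, Napa, Brent, Dover

DFS with gray/black marking from Hilo:
Hilo gray
  Ashby gray
    Clio gray
    Clio black
  Ashby black
  Napa gray
    Brent gray
      Ione gray
      Ione black
      Dover gray
        Dover→Hilo: Hilo is gray → back edge
Back edge closes the cycle Hilo → Napa → Brent → Dover → Hilo; its vertices are {Hilo, Napa, Brent, Dover}.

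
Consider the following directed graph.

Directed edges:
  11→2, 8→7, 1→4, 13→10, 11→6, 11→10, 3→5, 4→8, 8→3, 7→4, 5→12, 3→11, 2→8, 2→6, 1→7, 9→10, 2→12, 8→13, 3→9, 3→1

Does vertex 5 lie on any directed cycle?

No

5 lies on a cycle iff there is a path from 5 back to itself.
Exploring from 5, it never reaches itself; equivalently, its strongly connected component is a singleton.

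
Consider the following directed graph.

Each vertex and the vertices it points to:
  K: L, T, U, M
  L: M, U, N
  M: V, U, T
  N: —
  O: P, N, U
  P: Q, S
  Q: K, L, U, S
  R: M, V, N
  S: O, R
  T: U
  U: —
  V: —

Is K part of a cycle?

No

K lies on a cycle iff there is a path from K back to itself.
Exploring from K, it never reaches itself; equivalently, its strongly connected component is a singleton.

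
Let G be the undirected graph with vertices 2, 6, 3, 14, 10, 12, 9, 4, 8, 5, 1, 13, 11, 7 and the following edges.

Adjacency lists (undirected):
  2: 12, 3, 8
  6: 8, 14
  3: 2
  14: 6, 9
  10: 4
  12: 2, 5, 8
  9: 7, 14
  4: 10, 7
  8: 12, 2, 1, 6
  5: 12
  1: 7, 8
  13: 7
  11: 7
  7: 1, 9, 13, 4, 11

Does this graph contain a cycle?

Yes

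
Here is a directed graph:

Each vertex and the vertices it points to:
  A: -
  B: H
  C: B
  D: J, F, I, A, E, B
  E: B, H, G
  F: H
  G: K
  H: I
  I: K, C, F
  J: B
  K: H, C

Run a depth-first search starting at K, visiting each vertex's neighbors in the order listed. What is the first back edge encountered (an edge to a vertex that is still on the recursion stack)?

I->K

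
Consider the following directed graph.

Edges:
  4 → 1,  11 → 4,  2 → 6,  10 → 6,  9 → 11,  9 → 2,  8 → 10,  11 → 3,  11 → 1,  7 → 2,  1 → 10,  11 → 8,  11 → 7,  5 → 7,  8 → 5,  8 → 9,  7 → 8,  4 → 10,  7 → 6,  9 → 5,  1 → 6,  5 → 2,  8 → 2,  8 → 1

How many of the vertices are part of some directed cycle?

A vertex is on a directed cycle iff it belongs to a strongly connected component of size ≥ 2 (or has a self-loop).
The vertices on cycles are {5, 7, 8, 9, 11} — 5 in total.

5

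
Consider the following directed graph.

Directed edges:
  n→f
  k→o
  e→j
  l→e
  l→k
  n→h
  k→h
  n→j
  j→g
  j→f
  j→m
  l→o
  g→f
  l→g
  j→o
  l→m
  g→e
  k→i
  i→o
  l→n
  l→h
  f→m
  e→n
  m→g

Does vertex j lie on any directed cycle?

Yes

j is on a cycle iff j can reach itself via ≥1 edge.
j → g → e → j — yes.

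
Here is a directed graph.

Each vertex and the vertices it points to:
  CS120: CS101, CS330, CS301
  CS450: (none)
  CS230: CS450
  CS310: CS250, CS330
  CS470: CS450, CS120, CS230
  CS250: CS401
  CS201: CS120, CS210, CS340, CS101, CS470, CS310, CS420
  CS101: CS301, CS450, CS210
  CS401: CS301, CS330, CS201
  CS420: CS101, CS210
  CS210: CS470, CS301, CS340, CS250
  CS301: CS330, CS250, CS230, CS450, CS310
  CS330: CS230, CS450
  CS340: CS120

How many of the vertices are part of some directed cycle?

A vertex is on a directed cycle iff it belongs to a strongly connected component of size ≥ 2 (or has a self-loop).
The vertices on cycles are {CS101, CS120, CS201, CS210, CS250, CS301, CS310, CS340, CS401, CS420, CS470} — 11 in total.

11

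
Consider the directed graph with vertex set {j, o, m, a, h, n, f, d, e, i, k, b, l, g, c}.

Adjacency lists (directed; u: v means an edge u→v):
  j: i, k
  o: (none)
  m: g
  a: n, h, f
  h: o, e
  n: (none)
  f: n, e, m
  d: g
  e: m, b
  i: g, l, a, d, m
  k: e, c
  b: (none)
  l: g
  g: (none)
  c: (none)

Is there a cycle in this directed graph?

No

DFS with white/gray/black marking, starting from f:
f gray
  n gray
  n black
  e gray
    m gray
      g gray
      g black
    m black
    b gray
    b black
  e black
  f→m: m black — skip
f black
j gray
  i gray
    i→g: g black — skip
    l gray
      l→g: g black — skip
    l black
    a gray
      a→n: n black — skip
      h gray
        o gray
        o black
        h→e: e black — skip
      h black
      a→f: f black — skip
    a black
    d gray
      d→g: g black — skip
    d black
    i→m: m black — skip
  i black
  k gray
    k→e: e black — skip
    c gray
    c black
  k black
j black
Every edge goes to a white or black vertex — no back edge, so the graph is acyclic.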